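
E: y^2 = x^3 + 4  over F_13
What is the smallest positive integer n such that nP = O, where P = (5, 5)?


Compute successive multiples of P until we hit O:
  1P = (5, 5)
  2P = (4, 9)
  3P = (7, 3)
  4P = (2, 5)
  5P = (6, 8)
  6P = (11, 3)
  7P = (0, 2)
  8P = (12, 9)
  ... (continuing to 21P)
  21P = O

ord(P) = 21


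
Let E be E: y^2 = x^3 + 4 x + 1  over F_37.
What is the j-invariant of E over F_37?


Delta = -16(4 a^3 + 27 b^2) mod 37 = 23
-1728 * (4 a)^3 = -1728 * (4*4)^3 mod 37 = 27
j = 27 * 23^(-1) mod 37 = 6

j = 6 (mod 37)


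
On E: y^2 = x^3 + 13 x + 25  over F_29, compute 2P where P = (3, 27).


Doubling: s = (3 x1^2 + a) / (2 y1)
s = (3*3^2 + 13) / (2*27) mod 29 = 19
x3 = s^2 - 2 x1 mod 29 = 19^2 - 2*3 = 7
y3 = s (x1 - x3) - y1 mod 29 = 19 * (3 - 7) - 27 = 13

2P = (7, 13)


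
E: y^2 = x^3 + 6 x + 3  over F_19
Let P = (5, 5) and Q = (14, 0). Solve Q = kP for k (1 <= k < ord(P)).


Enumerate multiples of P until we hit Q = (14, 0):
  1P = (5, 5)
  2P = (14, 0)
Match found at i = 2.

k = 2


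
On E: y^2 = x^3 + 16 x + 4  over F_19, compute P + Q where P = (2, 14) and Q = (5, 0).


P != Q, so use the chord formula.
s = (y2 - y1) / (x2 - x1) = (5) / (3) mod 19 = 8
x3 = s^2 - x1 - x2 mod 19 = 8^2 - 2 - 5 = 0
y3 = s (x1 - x3) - y1 mod 19 = 8 * (2 - 0) - 14 = 2

P + Q = (0, 2)


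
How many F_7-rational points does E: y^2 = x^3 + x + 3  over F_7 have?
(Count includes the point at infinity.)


For each x in F_7, count y with y^2 = x^3 + 1 x + 3 mod 7:
  x = 4: RHS = 1, y in [1, 6]  -> 2 point(s)
  x = 5: RHS = 0, y in [0]  -> 1 point(s)
  x = 6: RHS = 1, y in [1, 6]  -> 2 point(s)
Affine points: 5. Add the point at infinity: total = 6.

#E(F_7) = 6


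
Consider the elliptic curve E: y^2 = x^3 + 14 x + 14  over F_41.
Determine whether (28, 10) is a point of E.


Check whether y^2 = x^3 + 14 x + 14 (mod 41) for (x, y) = (28, 10).
LHS: y^2 = 10^2 mod 41 = 18
RHS: x^3 + 14 x + 14 = 28^3 + 14*28 + 14 mod 41 = 13
LHS != RHS

No, not on the curve


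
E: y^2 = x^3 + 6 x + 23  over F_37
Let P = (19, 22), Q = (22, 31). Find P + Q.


P != Q, so use the chord formula.
s = (y2 - y1) / (x2 - x1) = (9) / (3) mod 37 = 3
x3 = s^2 - x1 - x2 mod 37 = 3^2 - 19 - 22 = 5
y3 = s (x1 - x3) - y1 mod 37 = 3 * (19 - 5) - 22 = 20

P + Q = (5, 20)


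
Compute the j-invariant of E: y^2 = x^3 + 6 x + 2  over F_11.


Delta = -16(4 a^3 + 27 b^2) mod 11 = 2
-1728 * (4 a)^3 = -1728 * (4*6)^3 mod 11 = 3
j = 3 * 2^(-1) mod 11 = 7

j = 7 (mod 11)


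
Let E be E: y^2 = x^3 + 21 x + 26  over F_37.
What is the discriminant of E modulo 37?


4 a^3 + 27 b^2 = 4*21^3 + 27*26^2 = 37044 + 18252 = 55296
Delta = -16 * (55296) = -884736
Delta mod 37 = 8

Delta = 8 (mod 37)


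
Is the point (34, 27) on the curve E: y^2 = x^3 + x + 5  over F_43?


Check whether y^2 = x^3 + 1 x + 5 (mod 43) for (x, y) = (34, 27).
LHS: y^2 = 27^2 mod 43 = 41
RHS: x^3 + 1 x + 5 = 34^3 + 1*34 + 5 mod 43 = 41
LHS = RHS

Yes, on the curve


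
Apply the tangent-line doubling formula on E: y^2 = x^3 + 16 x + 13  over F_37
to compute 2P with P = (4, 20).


Doubling: s = (3 x1^2 + a) / (2 y1)
s = (3*4^2 + 16) / (2*20) mod 37 = 9
x3 = s^2 - 2 x1 mod 37 = 9^2 - 2*4 = 36
y3 = s (x1 - x3) - y1 mod 37 = 9 * (4 - 36) - 20 = 25

2P = (36, 25)


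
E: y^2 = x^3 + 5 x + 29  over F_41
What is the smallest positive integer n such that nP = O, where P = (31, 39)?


Compute successive multiples of P until we hit O:
  1P = (31, 39)
  2P = (30, 18)
  3P = (11, 12)
  4P = (4, 20)
  5P = (16, 8)
  6P = (40, 8)
  7P = (34, 26)
  8P = (13, 6)
  ... (continuing to 31P)
  31P = O

ord(P) = 31


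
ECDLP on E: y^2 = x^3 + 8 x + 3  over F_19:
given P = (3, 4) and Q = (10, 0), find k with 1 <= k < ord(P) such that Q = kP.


Enumerate multiples of P until we hit Q = (10, 0):
  1P = (3, 4)
  2P = (17, 6)
  3P = (6, 1)
  4P = (11, 4)
  5P = (5, 15)
  6P = (8, 16)
  7P = (13, 10)
  8P = (14, 16)
  9P = (9, 5)
  10P = (16, 16)
  11P = (4, 17)
  12P = (10, 0)
Match found at i = 12.

k = 12


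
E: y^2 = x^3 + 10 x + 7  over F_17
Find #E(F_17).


For each x in F_17, count y with y^2 = x^3 + 10 x + 7 mod 17:
  x = 1: RHS = 1, y in [1, 16]  -> 2 point(s)
  x = 2: RHS = 1, y in [1, 16]  -> 2 point(s)
  x = 3: RHS = 13, y in [8, 9]  -> 2 point(s)
  x = 4: RHS = 9, y in [3, 14]  -> 2 point(s)
  x = 8: RHS = 4, y in [2, 15]  -> 2 point(s)
  x = 10: RHS = 2, y in [6, 11]  -> 2 point(s)
  x = 12: RHS = 2, y in [6, 11]  -> 2 point(s)
  x = 14: RHS = 1, y in [1, 16]  -> 2 point(s)
  x = 15: RHS = 13, y in [8, 9]  -> 2 point(s)
  x = 16: RHS = 13, y in [8, 9]  -> 2 point(s)
Affine points: 20. Add the point at infinity: total = 21.

#E(F_17) = 21


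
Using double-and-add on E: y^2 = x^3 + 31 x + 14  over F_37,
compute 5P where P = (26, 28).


k = 5 = 101_2 (binary, LSB first: 101)
Double-and-add from P = (26, 28):
  bit 0 = 1: acc = O + (26, 28) = (26, 28)
  bit 1 = 0: acc unchanged = (26, 28)
  bit 2 = 1: acc = (26, 28) + (21, 26) = (2, 26)

5P = (2, 26)


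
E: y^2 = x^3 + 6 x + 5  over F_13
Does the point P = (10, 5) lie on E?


Check whether y^2 = x^3 + 6 x + 5 (mod 13) for (x, y) = (10, 5).
LHS: y^2 = 5^2 mod 13 = 12
RHS: x^3 + 6 x + 5 = 10^3 + 6*10 + 5 mod 13 = 12
LHS = RHS

Yes, on the curve


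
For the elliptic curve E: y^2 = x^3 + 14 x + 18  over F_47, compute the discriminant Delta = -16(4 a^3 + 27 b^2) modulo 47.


4 a^3 + 27 b^2 = 4*14^3 + 27*18^2 = 10976 + 8748 = 19724
Delta = -16 * (19724) = -315584
Delta mod 47 = 21

Delta = 21 (mod 47)


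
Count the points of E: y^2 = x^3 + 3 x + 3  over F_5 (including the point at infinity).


For each x in F_5, count y with y^2 = x^3 + 3 x + 3 mod 5:
  x = 3: RHS = 4, y in [2, 3]  -> 2 point(s)
  x = 4: RHS = 4, y in [2, 3]  -> 2 point(s)
Affine points: 4. Add the point at infinity: total = 5.

#E(F_5) = 5


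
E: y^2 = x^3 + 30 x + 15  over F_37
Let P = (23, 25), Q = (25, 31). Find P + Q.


P != Q, so use the chord formula.
s = (y2 - y1) / (x2 - x1) = (6) / (2) mod 37 = 3
x3 = s^2 - x1 - x2 mod 37 = 3^2 - 23 - 25 = 35
y3 = s (x1 - x3) - y1 mod 37 = 3 * (23 - 35) - 25 = 13

P + Q = (35, 13)


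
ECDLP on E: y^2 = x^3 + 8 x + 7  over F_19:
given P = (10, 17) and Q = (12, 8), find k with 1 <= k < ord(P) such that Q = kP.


Enumerate multiples of P until we hit Q = (12, 8):
  1P = (10, 17)
  2P = (0, 11)
  3P = (1, 15)
  4P = (5, 1)
  5P = (15, 5)
  6P = (18, 6)
  7P = (11, 1)
  8P = (7, 11)
  9P = (6, 10)
  10P = (12, 8)
Match found at i = 10.

k = 10


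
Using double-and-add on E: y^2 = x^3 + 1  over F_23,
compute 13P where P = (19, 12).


k = 13 = 1101_2 (binary, LSB first: 1011)
Double-and-add from P = (19, 12):
  bit 0 = 1: acc = O + (19, 12) = (19, 12)
  bit 1 = 0: acc unchanged = (19, 12)
  bit 2 = 1: acc = (19, 12) + (2, 20) = (14, 10)
  bit 3 = 1: acc = (14, 10) + (0, 22) = (21, 19)

13P = (21, 19)


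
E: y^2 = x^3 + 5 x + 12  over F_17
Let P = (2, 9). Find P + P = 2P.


Doubling: s = (3 x1^2 + a) / (2 y1)
s = (3*2^2 + 5) / (2*9) mod 17 = 0
x3 = s^2 - 2 x1 mod 17 = 0^2 - 2*2 = 13
y3 = s (x1 - x3) - y1 mod 17 = 0 * (2 - 13) - 9 = 8

2P = (13, 8)


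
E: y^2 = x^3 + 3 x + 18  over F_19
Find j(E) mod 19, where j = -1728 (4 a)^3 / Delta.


Delta = -16(4 a^3 + 27 b^2) mod 19 = 6
-1728 * (4 a)^3 = -1728 * (4*3)^3 mod 19 = 18
j = 18 * 6^(-1) mod 19 = 3

j = 3 (mod 19)


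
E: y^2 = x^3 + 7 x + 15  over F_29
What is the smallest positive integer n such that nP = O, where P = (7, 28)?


Compute successive multiples of P until we hit O:
  1P = (7, 28)
  2P = (28, 23)
  3P = (3, 18)
  4P = (18, 17)
  5P = (5, 28)
  6P = (17, 1)
  7P = (12, 0)
  8P = (17, 28)
  ... (continuing to 14P)
  14P = O

ord(P) = 14


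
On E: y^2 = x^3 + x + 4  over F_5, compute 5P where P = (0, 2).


k = 5 = 101_2 (binary, LSB first: 101)
Double-and-add from P = (0, 2):
  bit 0 = 1: acc = O + (0, 2) = (0, 2)
  bit 1 = 0: acc unchanged = (0, 2)
  bit 2 = 1: acc = (0, 2) + (2, 3) = (2, 2)

5P = (2, 2)


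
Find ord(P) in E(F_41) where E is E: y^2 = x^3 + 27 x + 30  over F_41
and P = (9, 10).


Compute successive multiples of P until we hit O:
  1P = (9, 10)
  2P = (31, 21)
  3P = (32, 40)
  4P = (21, 10)
  5P = (11, 31)
  6P = (39, 3)
  7P = (30, 40)
  8P = (35, 29)
  ... (continuing to 43P)
  43P = O

ord(P) = 43


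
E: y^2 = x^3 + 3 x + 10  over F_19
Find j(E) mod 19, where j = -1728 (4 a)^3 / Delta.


Delta = -16(4 a^3 + 27 b^2) mod 19 = 7
-1728 * (4 a)^3 = -1728 * (4*3)^3 mod 19 = 18
j = 18 * 7^(-1) mod 19 = 8

j = 8 (mod 19)


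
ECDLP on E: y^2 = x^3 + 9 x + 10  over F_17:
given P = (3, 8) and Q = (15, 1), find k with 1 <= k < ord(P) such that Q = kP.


Enumerate multiples of P until we hit Q = (15, 1):
  1P = (3, 8)
  2P = (15, 16)
  3P = (7, 12)
  4P = (8, 4)
  5P = (8, 13)
  6P = (7, 5)
  7P = (15, 1)
Match found at i = 7.

k = 7


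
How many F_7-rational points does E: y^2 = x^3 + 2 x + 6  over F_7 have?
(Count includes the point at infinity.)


For each x in F_7, count y with y^2 = x^3 + 2 x + 6 mod 7:
  x = 1: RHS = 2, y in [3, 4]  -> 2 point(s)
  x = 2: RHS = 4, y in [2, 5]  -> 2 point(s)
  x = 3: RHS = 4, y in [2, 5]  -> 2 point(s)
  x = 4: RHS = 1, y in [1, 6]  -> 2 point(s)
  x = 5: RHS = 1, y in [1, 6]  -> 2 point(s)
Affine points: 10. Add the point at infinity: total = 11.

#E(F_7) = 11


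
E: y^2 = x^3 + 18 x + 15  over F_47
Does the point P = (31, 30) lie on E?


Check whether y^2 = x^3 + 18 x + 15 (mod 47) for (x, y) = (31, 30).
LHS: y^2 = 30^2 mod 47 = 7
RHS: x^3 + 18 x + 15 = 31^3 + 18*31 + 15 mod 47 = 2
LHS != RHS

No, not on the curve


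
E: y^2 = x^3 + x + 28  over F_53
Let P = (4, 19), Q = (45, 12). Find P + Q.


P != Q, so use the chord formula.
s = (y2 - y1) / (x2 - x1) = (46) / (41) mod 53 = 5
x3 = s^2 - x1 - x2 mod 53 = 5^2 - 4 - 45 = 29
y3 = s (x1 - x3) - y1 mod 53 = 5 * (4 - 29) - 19 = 15

P + Q = (29, 15)


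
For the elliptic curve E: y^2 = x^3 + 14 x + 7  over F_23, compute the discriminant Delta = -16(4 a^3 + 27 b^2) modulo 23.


4 a^3 + 27 b^2 = 4*14^3 + 27*7^2 = 10976 + 1323 = 12299
Delta = -16 * (12299) = -196784
Delta mod 23 = 4

Delta = 4 (mod 23)


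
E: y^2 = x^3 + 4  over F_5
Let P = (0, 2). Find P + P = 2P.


Doubling: s = (3 x1^2 + a) / (2 y1)
s = (3*0^2 + 0) / (2*2) mod 5 = 0
x3 = s^2 - 2 x1 mod 5 = 0^2 - 2*0 = 0
y3 = s (x1 - x3) - y1 mod 5 = 0 * (0 - 0) - 2 = 3

2P = (0, 3)


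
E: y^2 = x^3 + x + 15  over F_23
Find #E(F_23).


For each x in F_23, count y with y^2 = x^3 + 1 x + 15 mod 23:
  x = 2: RHS = 2, y in [5, 18]  -> 2 point(s)
  x = 8: RHS = 6, y in [11, 12]  -> 2 point(s)
  x = 10: RHS = 13, y in [6, 17]  -> 2 point(s)
  x = 11: RHS = 0, y in [0]  -> 1 point(s)
  x = 14: RHS = 13, y in [6, 17]  -> 2 point(s)
  x = 15: RHS = 1, y in [1, 22]  -> 2 point(s)
  x = 17: RHS = 0, y in [0]  -> 1 point(s)
  x = 18: RHS = 0, y in [0]  -> 1 point(s)
  x = 19: RHS = 16, y in [4, 19]  -> 2 point(s)
  x = 20: RHS = 8, y in [10, 13]  -> 2 point(s)
  x = 22: RHS = 13, y in [6, 17]  -> 2 point(s)
Affine points: 19. Add the point at infinity: total = 20.

#E(F_23) = 20


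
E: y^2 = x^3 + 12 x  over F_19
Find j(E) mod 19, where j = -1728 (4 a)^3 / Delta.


Delta = -16(4 a^3 + 27 b^2) mod 19 = 7
-1728 * (4 a)^3 = -1728 * (4*12)^3 mod 19 = 12
j = 12 * 7^(-1) mod 19 = 18

j = 18 (mod 19)


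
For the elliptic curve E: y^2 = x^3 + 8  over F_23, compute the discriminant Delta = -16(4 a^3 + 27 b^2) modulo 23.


4 a^3 + 27 b^2 = 4*0^3 + 27*8^2 = 0 + 1728 = 1728
Delta = -16 * (1728) = -27648
Delta mod 23 = 21

Delta = 21 (mod 23)


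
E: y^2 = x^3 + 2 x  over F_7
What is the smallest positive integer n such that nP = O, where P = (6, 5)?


Compute successive multiples of P until we hit O:
  1P = (6, 5)
  2P = (4, 3)
  3P = (5, 3)
  4P = (0, 0)
  5P = (5, 4)
  6P = (4, 4)
  7P = (6, 2)
  8P = O

ord(P) = 8


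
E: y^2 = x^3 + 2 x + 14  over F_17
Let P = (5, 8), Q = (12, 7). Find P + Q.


P != Q, so use the chord formula.
s = (y2 - y1) / (x2 - x1) = (16) / (7) mod 17 = 12
x3 = s^2 - x1 - x2 mod 17 = 12^2 - 5 - 12 = 8
y3 = s (x1 - x3) - y1 mod 17 = 12 * (5 - 8) - 8 = 7

P + Q = (8, 7)


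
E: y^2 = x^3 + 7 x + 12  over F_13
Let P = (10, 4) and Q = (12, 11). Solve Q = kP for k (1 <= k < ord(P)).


Enumerate multiples of P until we hit Q = (12, 11):
  1P = (10, 4)
  2P = (7, 12)
  3P = (6, 7)
  4P = (0, 8)
  5P = (12, 2)
  6P = (5, 4)
  7P = (11, 9)
  8P = (4, 0)
  9P = (11, 4)
  10P = (5, 9)
  11P = (12, 11)
Match found at i = 11.

k = 11


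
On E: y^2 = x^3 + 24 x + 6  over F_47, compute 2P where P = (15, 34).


Doubling: s = (3 x1^2 + a) / (2 y1)
s = (3*15^2 + 24) / (2*34) mod 47 = 40
x3 = s^2 - 2 x1 mod 47 = 40^2 - 2*15 = 19
y3 = s (x1 - x3) - y1 mod 47 = 40 * (15 - 19) - 34 = 41

2P = (19, 41)


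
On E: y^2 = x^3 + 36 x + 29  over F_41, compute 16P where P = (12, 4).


k = 16 = 10000_2 (binary, LSB first: 00001)
Double-and-add from P = (12, 4):
  bit 0 = 0: acc unchanged = O
  bit 1 = 0: acc unchanged = O
  bit 2 = 0: acc unchanged = O
  bit 3 = 0: acc unchanged = O
  bit 4 = 1: acc = O + (4, 14) = (4, 14)

16P = (4, 14)


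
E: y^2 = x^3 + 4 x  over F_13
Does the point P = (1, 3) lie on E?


Check whether y^2 = x^3 + 4 x + 0 (mod 13) for (x, y) = (1, 3).
LHS: y^2 = 3^2 mod 13 = 9
RHS: x^3 + 4 x + 0 = 1^3 + 4*1 + 0 mod 13 = 5
LHS != RHS

No, not on the curve


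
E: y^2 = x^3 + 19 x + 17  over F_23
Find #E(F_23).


For each x in F_23, count y with y^2 = x^3 + 19 x + 17 mod 23:
  x = 3: RHS = 9, y in [3, 20]  -> 2 point(s)
  x = 6: RHS = 2, y in [5, 18]  -> 2 point(s)
  x = 11: RHS = 16, y in [4, 19]  -> 2 point(s)
  x = 12: RHS = 18, y in [8, 15]  -> 2 point(s)
  x = 13: RHS = 0, y in [0]  -> 1 point(s)
  x = 16: RHS = 1, y in [1, 22]  -> 2 point(s)
  x = 17: RHS = 9, y in [3, 20]  -> 2 point(s)
  x = 18: RHS = 4, y in [2, 21]  -> 2 point(s)
  x = 20: RHS = 2, y in [5, 18]  -> 2 point(s)
Affine points: 17. Add the point at infinity: total = 18.

#E(F_23) = 18


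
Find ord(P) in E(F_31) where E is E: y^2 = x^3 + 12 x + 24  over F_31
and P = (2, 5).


Compute successive multiples of P until we hit O:
  1P = (2, 5)
  2P = (3, 5)
  3P = (26, 26)
  4P = (12, 25)
  5P = (21, 19)
  6P = (24, 0)
  7P = (21, 12)
  8P = (12, 6)
  ... (continuing to 12P)
  12P = O

ord(P) = 12


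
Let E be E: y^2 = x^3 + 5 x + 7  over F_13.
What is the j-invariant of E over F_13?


Delta = -16(4 a^3 + 27 b^2) mod 13 = 4
-1728 * (4 a)^3 = -1728 * (4*5)^3 mod 13 = 5
j = 5 * 4^(-1) mod 13 = 11

j = 11 (mod 13)


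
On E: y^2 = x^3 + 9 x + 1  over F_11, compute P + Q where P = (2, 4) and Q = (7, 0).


P != Q, so use the chord formula.
s = (y2 - y1) / (x2 - x1) = (7) / (5) mod 11 = 8
x3 = s^2 - x1 - x2 mod 11 = 8^2 - 2 - 7 = 0
y3 = s (x1 - x3) - y1 mod 11 = 8 * (2 - 0) - 4 = 1

P + Q = (0, 1)


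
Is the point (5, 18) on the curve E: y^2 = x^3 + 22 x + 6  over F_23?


Check whether y^2 = x^3 + 22 x + 6 (mod 23) for (x, y) = (5, 18).
LHS: y^2 = 18^2 mod 23 = 2
RHS: x^3 + 22 x + 6 = 5^3 + 22*5 + 6 mod 23 = 11
LHS != RHS

No, not on the curve


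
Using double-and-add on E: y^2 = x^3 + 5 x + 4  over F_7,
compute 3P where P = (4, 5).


k = 3 = 11_2 (binary, LSB first: 11)
Double-and-add from P = (4, 5):
  bit 0 = 1: acc = O + (4, 5) = (4, 5)
  bit 1 = 1: acc = (4, 5) + (0, 5) = (3, 2)

3P = (3, 2)


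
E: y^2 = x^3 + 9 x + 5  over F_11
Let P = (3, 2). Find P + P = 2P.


Doubling: s = (3 x1^2 + a) / (2 y1)
s = (3*3^2 + 9) / (2*2) mod 11 = 9
x3 = s^2 - 2 x1 mod 11 = 9^2 - 2*3 = 9
y3 = s (x1 - x3) - y1 mod 11 = 9 * (3 - 9) - 2 = 10

2P = (9, 10)


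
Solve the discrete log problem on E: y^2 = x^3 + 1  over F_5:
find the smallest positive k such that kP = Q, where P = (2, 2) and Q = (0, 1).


Enumerate multiples of P until we hit Q = (0, 1):
  1P = (2, 2)
  2P = (0, 4)
  3P = (4, 0)
  4P = (0, 1)
Match found at i = 4.

k = 4


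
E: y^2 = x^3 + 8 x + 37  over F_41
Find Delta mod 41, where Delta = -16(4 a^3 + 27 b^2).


4 a^3 + 27 b^2 = 4*8^3 + 27*37^2 = 2048 + 36963 = 39011
Delta = -16 * (39011) = -624176
Delta mod 41 = 8

Delta = 8 (mod 41)


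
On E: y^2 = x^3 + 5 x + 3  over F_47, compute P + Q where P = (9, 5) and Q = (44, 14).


P != Q, so use the chord formula.
s = (y2 - y1) / (x2 - x1) = (9) / (35) mod 47 = 11
x3 = s^2 - x1 - x2 mod 47 = 11^2 - 9 - 44 = 21
y3 = s (x1 - x3) - y1 mod 47 = 11 * (9 - 21) - 5 = 4

P + Q = (21, 4)


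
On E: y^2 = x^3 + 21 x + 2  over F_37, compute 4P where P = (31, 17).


k = 4 = 100_2 (binary, LSB first: 001)
Double-and-add from P = (31, 17):
  bit 0 = 0: acc unchanged = O
  bit 1 = 0: acc unchanged = O
  bit 2 = 1: acc = O + (31, 20) = (31, 20)

4P = (31, 20)


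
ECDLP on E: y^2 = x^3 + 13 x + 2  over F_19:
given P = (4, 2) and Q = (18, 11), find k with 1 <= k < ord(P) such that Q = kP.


Enumerate multiples of P until we hit Q = (18, 11):
  1P = (4, 2)
  2P = (12, 9)
  3P = (10, 7)
  4P = (2, 6)
  5P = (17, 5)
  6P = (3, 7)
  7P = (18, 11)
Match found at i = 7.

k = 7


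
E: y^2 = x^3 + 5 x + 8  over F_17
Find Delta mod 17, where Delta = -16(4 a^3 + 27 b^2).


4 a^3 + 27 b^2 = 4*5^3 + 27*8^2 = 500 + 1728 = 2228
Delta = -16 * (2228) = -35648
Delta mod 17 = 1

Delta = 1 (mod 17)


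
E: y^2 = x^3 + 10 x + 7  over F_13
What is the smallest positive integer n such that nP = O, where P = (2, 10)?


Compute successive multiples of P until we hit O:
  1P = (2, 10)
  2P = (8, 12)
  3P = (6, 6)
  4P = (6, 7)
  5P = (8, 1)
  6P = (2, 3)
  7P = O

ord(P) = 7


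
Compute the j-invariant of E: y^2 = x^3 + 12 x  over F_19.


Delta = -16(4 a^3 + 27 b^2) mod 19 = 7
-1728 * (4 a)^3 = -1728 * (4*12)^3 mod 19 = 12
j = 12 * 7^(-1) mod 19 = 18

j = 18 (mod 19)


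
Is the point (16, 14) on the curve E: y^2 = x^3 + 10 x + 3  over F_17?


Check whether y^2 = x^3 + 10 x + 3 (mod 17) for (x, y) = (16, 14).
LHS: y^2 = 14^2 mod 17 = 9
RHS: x^3 + 10 x + 3 = 16^3 + 10*16 + 3 mod 17 = 9
LHS = RHS

Yes, on the curve


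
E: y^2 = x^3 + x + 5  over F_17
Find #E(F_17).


For each x in F_17, count y with y^2 = x^3 + 1 x + 5 mod 17:
  x = 2: RHS = 15, y in [7, 10]  -> 2 point(s)
  x = 3: RHS = 1, y in [1, 16]  -> 2 point(s)
  x = 5: RHS = 16, y in [4, 13]  -> 2 point(s)
  x = 7: RHS = 15, y in [7, 10]  -> 2 point(s)
  x = 8: RHS = 15, y in [7, 10]  -> 2 point(s)
  x = 11: RHS = 4, y in [2, 15]  -> 2 point(s)
  x = 14: RHS = 9, y in [3, 14]  -> 2 point(s)
Affine points: 14. Add the point at infinity: total = 15.

#E(F_17) = 15


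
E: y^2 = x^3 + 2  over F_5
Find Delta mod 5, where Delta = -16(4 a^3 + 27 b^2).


4 a^3 + 27 b^2 = 4*0^3 + 27*2^2 = 0 + 108 = 108
Delta = -16 * (108) = -1728
Delta mod 5 = 2

Delta = 2 (mod 5)


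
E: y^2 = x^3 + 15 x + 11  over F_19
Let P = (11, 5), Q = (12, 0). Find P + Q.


P != Q, so use the chord formula.
s = (y2 - y1) / (x2 - x1) = (14) / (1) mod 19 = 14
x3 = s^2 - x1 - x2 mod 19 = 14^2 - 11 - 12 = 2
y3 = s (x1 - x3) - y1 mod 19 = 14 * (11 - 2) - 5 = 7

P + Q = (2, 7)


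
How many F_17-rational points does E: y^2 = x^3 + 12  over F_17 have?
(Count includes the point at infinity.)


For each x in F_17, count y with y^2 = x^3 + 0 x + 12 mod 17:
  x = 1: RHS = 13, y in [8, 9]  -> 2 point(s)
  x = 4: RHS = 8, y in [5, 12]  -> 2 point(s)
  x = 5: RHS = 1, y in [1, 16]  -> 2 point(s)
  x = 7: RHS = 15, y in [7, 10]  -> 2 point(s)
  x = 10: RHS = 9, y in [3, 14]  -> 2 point(s)
  x = 11: RHS = 0, y in [0]  -> 1 point(s)
  x = 13: RHS = 16, y in [4, 13]  -> 2 point(s)
  x = 14: RHS = 2, y in [6, 11]  -> 2 point(s)
  x = 15: RHS = 4, y in [2, 15]  -> 2 point(s)
Affine points: 17. Add the point at infinity: total = 18.

#E(F_17) = 18


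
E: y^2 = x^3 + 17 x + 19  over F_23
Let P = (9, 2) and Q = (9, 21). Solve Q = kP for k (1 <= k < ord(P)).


Enumerate multiples of P until we hit Q = (9, 21):
  1P = (9, 2)
  2P = (21, 0)
  3P = (9, 21)
Match found at i = 3.

k = 3


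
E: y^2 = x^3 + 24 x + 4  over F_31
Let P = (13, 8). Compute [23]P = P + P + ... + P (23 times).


k = 23 = 10111_2 (binary, LSB first: 11101)
Double-and-add from P = (13, 8):
  bit 0 = 1: acc = O + (13, 8) = (13, 8)
  bit 1 = 1: acc = (13, 8) + (7, 9) = (5, 1)
  bit 2 = 1: acc = (5, 1) + (22, 19) = (24, 19)
  bit 3 = 0: acc unchanged = (24, 19)
  bit 4 = 1: acc = (24, 19) + (29, 17) = (29, 14)

23P = (29, 14)


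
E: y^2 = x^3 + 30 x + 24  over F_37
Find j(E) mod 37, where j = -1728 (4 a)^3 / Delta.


Delta = -16(4 a^3 + 27 b^2) mod 37 = 4
-1728 * (4 a)^3 = -1728 * (4*30)^3 mod 37 = 27
j = 27 * 4^(-1) mod 37 = 16

j = 16 (mod 37)


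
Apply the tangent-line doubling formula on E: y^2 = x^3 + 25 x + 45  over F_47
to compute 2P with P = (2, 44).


Doubling: s = (3 x1^2 + a) / (2 y1)
s = (3*2^2 + 25) / (2*44) mod 47 = 33
x3 = s^2 - 2 x1 mod 47 = 33^2 - 2*2 = 4
y3 = s (x1 - x3) - y1 mod 47 = 33 * (2 - 4) - 44 = 31

2P = (4, 31)


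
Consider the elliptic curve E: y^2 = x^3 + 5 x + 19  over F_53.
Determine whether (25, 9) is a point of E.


Check whether y^2 = x^3 + 5 x + 19 (mod 53) for (x, y) = (25, 9).
LHS: y^2 = 9^2 mod 53 = 28
RHS: x^3 + 5 x + 19 = 25^3 + 5*25 + 19 mod 53 = 28
LHS = RHS

Yes, on the curve


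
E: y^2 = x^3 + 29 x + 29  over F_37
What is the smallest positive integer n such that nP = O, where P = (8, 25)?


Compute successive multiples of P until we hit O:
  1P = (8, 25)
  2P = (14, 21)
  3P = (36, 6)
  4P = (34, 27)
  5P = (25, 5)
  6P = (5, 15)
  7P = (31, 34)
  8P = (2, 24)
  ... (continuing to 22P)
  22P = O

ord(P) = 22


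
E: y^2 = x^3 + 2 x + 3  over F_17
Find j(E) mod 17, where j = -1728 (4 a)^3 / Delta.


Delta = -16(4 a^3 + 27 b^2) mod 17 = 3
-1728 * (4 a)^3 = -1728 * (4*2)^3 mod 17 = 12
j = 12 * 3^(-1) mod 17 = 4

j = 4 (mod 17)


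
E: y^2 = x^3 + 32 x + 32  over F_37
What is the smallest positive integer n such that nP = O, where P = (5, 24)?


Compute successive multiples of P until we hit O:
  1P = (5, 24)
  2P = (36, 31)
  3P = (21, 7)
  4P = (1, 18)
  5P = (24, 3)
  6P = (33, 5)
  7P = (3, 9)
  8P = (2, 17)
  ... (continuing to 31P)
  31P = O

ord(P) = 31


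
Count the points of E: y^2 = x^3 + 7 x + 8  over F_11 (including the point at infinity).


For each x in F_11, count y with y^2 = x^3 + 7 x + 8 mod 11:
  x = 1: RHS = 5, y in [4, 7]  -> 2 point(s)
  x = 3: RHS = 1, y in [1, 10]  -> 2 point(s)
  x = 4: RHS = 1, y in [1, 10]  -> 2 point(s)
  x = 5: RHS = 3, y in [5, 6]  -> 2 point(s)
  x = 7: RHS = 4, y in [2, 9]  -> 2 point(s)
  x = 8: RHS = 4, y in [2, 9]  -> 2 point(s)
  x = 10: RHS = 0, y in [0]  -> 1 point(s)
Affine points: 13. Add the point at infinity: total = 14.

#E(F_11) = 14


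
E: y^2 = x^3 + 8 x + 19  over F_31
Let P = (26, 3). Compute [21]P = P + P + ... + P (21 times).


k = 21 = 10101_2 (binary, LSB first: 10101)
Double-and-add from P = (26, 3):
  bit 0 = 1: acc = O + (26, 3) = (26, 3)
  bit 1 = 0: acc unchanged = (26, 3)
  bit 2 = 1: acc = (26, 3) + (12, 13) = (3, 16)
  bit 3 = 0: acc unchanged = (3, 16)
  bit 4 = 1: acc = (3, 16) + (6, 2) = (30, 17)

21P = (30, 17)


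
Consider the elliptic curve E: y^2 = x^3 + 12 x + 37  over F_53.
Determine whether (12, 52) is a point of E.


Check whether y^2 = x^3 + 12 x + 37 (mod 53) for (x, y) = (12, 52).
LHS: y^2 = 52^2 mod 53 = 1
RHS: x^3 + 12 x + 37 = 12^3 + 12*12 + 37 mod 53 = 1
LHS = RHS

Yes, on the curve


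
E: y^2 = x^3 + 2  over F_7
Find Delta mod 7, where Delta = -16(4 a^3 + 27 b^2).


4 a^3 + 27 b^2 = 4*0^3 + 27*2^2 = 0 + 108 = 108
Delta = -16 * (108) = -1728
Delta mod 7 = 1

Delta = 1 (mod 7)


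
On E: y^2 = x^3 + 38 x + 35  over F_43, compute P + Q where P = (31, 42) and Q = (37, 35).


P != Q, so use the chord formula.
s = (y2 - y1) / (x2 - x1) = (36) / (6) mod 43 = 6
x3 = s^2 - x1 - x2 mod 43 = 6^2 - 31 - 37 = 11
y3 = s (x1 - x3) - y1 mod 43 = 6 * (31 - 11) - 42 = 35

P + Q = (11, 35)


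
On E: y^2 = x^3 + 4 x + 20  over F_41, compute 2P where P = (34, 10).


Doubling: s = (3 x1^2 + a) / (2 y1)
s = (3*34^2 + 4) / (2*10) mod 41 = 26
x3 = s^2 - 2 x1 mod 41 = 26^2 - 2*34 = 34
y3 = s (x1 - x3) - y1 mod 41 = 26 * (34 - 34) - 10 = 31

2P = (34, 31)


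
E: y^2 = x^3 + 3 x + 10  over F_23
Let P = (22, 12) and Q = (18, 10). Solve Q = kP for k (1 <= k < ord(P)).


Enumerate multiples of P until we hit Q = (18, 10):
  1P = (22, 12)
  2P = (15, 7)
  3P = (2, 22)
  4P = (5, 14)
  5P = (14, 6)
  6P = (12, 7)
  7P = (18, 13)
  8P = (19, 16)
  9P = (17, 12)
  10P = (7, 11)
  11P = (3, 0)
  12P = (7, 12)
  13P = (17, 11)
  14P = (19, 7)
  15P = (18, 10)
Match found at i = 15.

k = 15


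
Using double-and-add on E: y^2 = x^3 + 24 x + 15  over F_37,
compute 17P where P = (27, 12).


k = 17 = 10001_2 (binary, LSB first: 10001)
Double-and-add from P = (27, 12):
  bit 0 = 1: acc = O + (27, 12) = (27, 12)
  bit 1 = 0: acc unchanged = (27, 12)
  bit 2 = 0: acc unchanged = (27, 12)
  bit 3 = 0: acc unchanged = (27, 12)
  bit 4 = 1: acc = (27, 12) + (31, 32) = (4, 29)

17P = (4, 29)


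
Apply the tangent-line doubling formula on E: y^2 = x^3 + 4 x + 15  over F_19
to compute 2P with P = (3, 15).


Doubling: s = (3 x1^2 + a) / (2 y1)
s = (3*3^2 + 4) / (2*15) mod 19 = 8
x3 = s^2 - 2 x1 mod 19 = 8^2 - 2*3 = 1
y3 = s (x1 - x3) - y1 mod 19 = 8 * (3 - 1) - 15 = 1

2P = (1, 1)


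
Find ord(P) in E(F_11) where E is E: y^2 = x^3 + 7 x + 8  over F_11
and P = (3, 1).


Compute successive multiples of P until we hit O:
  1P = (3, 1)
  2P = (8, 2)
  3P = (4, 1)
  4P = (4, 10)
  5P = (8, 9)
  6P = (3, 10)
  7P = O

ord(P) = 7


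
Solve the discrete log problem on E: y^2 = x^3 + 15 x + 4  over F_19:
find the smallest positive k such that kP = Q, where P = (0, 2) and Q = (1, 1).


Enumerate multiples of P until we hit Q = (1, 1):
  1P = (0, 2)
  2P = (1, 18)
  3P = (8, 3)
  4P = (3, 0)
  5P = (8, 16)
  6P = (1, 1)
Match found at i = 6.

k = 6


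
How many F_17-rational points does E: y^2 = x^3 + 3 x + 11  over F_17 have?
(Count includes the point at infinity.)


For each x in F_17, count y with y^2 = x^3 + 3 x + 11 mod 17:
  x = 1: RHS = 15, y in [7, 10]  -> 2 point(s)
  x = 2: RHS = 8, y in [5, 12]  -> 2 point(s)
  x = 3: RHS = 13, y in [8, 9]  -> 2 point(s)
  x = 4: RHS = 2, y in [6, 11]  -> 2 point(s)
  x = 5: RHS = 15, y in [7, 10]  -> 2 point(s)
  x = 7: RHS = 1, y in [1, 16]  -> 2 point(s)
  x = 9: RHS = 2, y in [6, 11]  -> 2 point(s)
  x = 10: RHS = 4, y in [2, 15]  -> 2 point(s)
  x = 11: RHS = 15, y in [7, 10]  -> 2 point(s)
  x = 14: RHS = 9, y in [3, 14]  -> 2 point(s)
Affine points: 20. Add the point at infinity: total = 21.

#E(F_17) = 21


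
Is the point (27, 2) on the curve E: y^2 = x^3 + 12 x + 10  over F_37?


Check whether y^2 = x^3 + 12 x + 10 (mod 37) for (x, y) = (27, 2).
LHS: y^2 = 2^2 mod 37 = 4
RHS: x^3 + 12 x + 10 = 27^3 + 12*27 + 10 mod 37 = 0
LHS != RHS

No, not on the curve


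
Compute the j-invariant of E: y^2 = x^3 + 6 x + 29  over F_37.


Delta = -16(4 a^3 + 27 b^2) mod 37 = 5
-1728 * (4 a)^3 = -1728 * (4*6)^3 mod 37 = 31
j = 31 * 5^(-1) mod 37 = 21

j = 21 (mod 37)


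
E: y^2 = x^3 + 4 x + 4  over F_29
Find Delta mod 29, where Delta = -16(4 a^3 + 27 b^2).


4 a^3 + 27 b^2 = 4*4^3 + 27*4^2 = 256 + 432 = 688
Delta = -16 * (688) = -11008
Delta mod 29 = 12

Delta = 12 (mod 29)


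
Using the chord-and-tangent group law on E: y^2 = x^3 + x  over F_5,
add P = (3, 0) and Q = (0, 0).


P != Q, so use the chord formula.
s = (y2 - y1) / (x2 - x1) = (0) / (2) mod 5 = 0
x3 = s^2 - x1 - x2 mod 5 = 0^2 - 3 - 0 = 2
y3 = s (x1 - x3) - y1 mod 5 = 0 * (3 - 2) - 0 = 0

P + Q = (2, 0)


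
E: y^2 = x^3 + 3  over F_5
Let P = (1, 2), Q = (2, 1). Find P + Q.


P != Q, so use the chord formula.
s = (y2 - y1) / (x2 - x1) = (4) / (1) mod 5 = 4
x3 = s^2 - x1 - x2 mod 5 = 4^2 - 1 - 2 = 3
y3 = s (x1 - x3) - y1 mod 5 = 4 * (1 - 3) - 2 = 0

P + Q = (3, 0)


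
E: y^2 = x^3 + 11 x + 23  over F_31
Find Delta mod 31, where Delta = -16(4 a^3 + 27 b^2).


4 a^3 + 27 b^2 = 4*11^3 + 27*23^2 = 5324 + 14283 = 19607
Delta = -16 * (19607) = -313712
Delta mod 31 = 8

Delta = 8 (mod 31)


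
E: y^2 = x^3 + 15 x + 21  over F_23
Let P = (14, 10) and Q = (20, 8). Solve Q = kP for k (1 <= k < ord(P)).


Enumerate multiples of P until we hit Q = (20, 8):
  1P = (14, 10)
  2P = (8, 3)
  3P = (3, 22)
  4P = (7, 20)
  5P = (20, 15)
  6P = (21, 11)
  7P = (19, 9)
  8P = (2, 6)
  9P = (2, 17)
  10P = (19, 14)
  11P = (21, 12)
  12P = (20, 8)
Match found at i = 12.

k = 12


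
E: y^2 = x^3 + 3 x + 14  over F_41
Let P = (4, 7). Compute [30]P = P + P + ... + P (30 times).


k = 30 = 11110_2 (binary, LSB first: 01111)
Double-and-add from P = (4, 7):
  bit 0 = 0: acc unchanged = O
  bit 1 = 1: acc = O + (31, 3) = (31, 3)
  bit 2 = 1: acc = (31, 3) + (18, 18) = (37, 26)
  bit 3 = 1: acc = (37, 26) + (23, 14) = (6, 24)
  bit 4 = 1: acc = (6, 24) + (3, 3) = (40, 25)

30P = (40, 25)


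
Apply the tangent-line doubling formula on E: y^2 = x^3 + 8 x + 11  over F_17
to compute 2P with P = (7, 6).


Doubling: s = (3 x1^2 + a) / (2 y1)
s = (3*7^2 + 8) / (2*6) mod 17 = 3
x3 = s^2 - 2 x1 mod 17 = 3^2 - 2*7 = 12
y3 = s (x1 - x3) - y1 mod 17 = 3 * (7 - 12) - 6 = 13

2P = (12, 13)


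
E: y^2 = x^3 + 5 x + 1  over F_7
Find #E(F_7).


For each x in F_7, count y with y^2 = x^3 + 5 x + 1 mod 7:
  x = 0: RHS = 1, y in [1, 6]  -> 2 point(s)
  x = 1: RHS = 0, y in [0]  -> 1 point(s)
  x = 3: RHS = 1, y in [1, 6]  -> 2 point(s)
  x = 4: RHS = 1, y in [1, 6]  -> 2 point(s)
  x = 5: RHS = 4, y in [2, 5]  -> 2 point(s)
  x = 6: RHS = 2, y in [3, 4]  -> 2 point(s)
Affine points: 11. Add the point at infinity: total = 12.

#E(F_7) = 12


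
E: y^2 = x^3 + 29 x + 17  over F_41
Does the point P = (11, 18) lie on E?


Check whether y^2 = x^3 + 29 x + 17 (mod 41) for (x, y) = (11, 18).
LHS: y^2 = 18^2 mod 41 = 37
RHS: x^3 + 29 x + 17 = 11^3 + 29*11 + 17 mod 41 = 27
LHS != RHS

No, not on the curve


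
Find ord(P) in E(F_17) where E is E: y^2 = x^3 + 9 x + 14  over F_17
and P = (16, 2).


Compute successive multiples of P until we hit O:
  1P = (16, 2)
  2P = (11, 13)
  3P = (3, 0)
  4P = (11, 4)
  5P = (16, 15)
  6P = O

ord(P) = 6


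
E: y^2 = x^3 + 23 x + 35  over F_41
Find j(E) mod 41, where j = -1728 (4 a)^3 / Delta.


Delta = -16(4 a^3 + 27 b^2) mod 41 = 12
-1728 * (4 a)^3 = -1728 * (4*23)^3 mod 41 = 27
j = 27 * 12^(-1) mod 41 = 33

j = 33 (mod 41)


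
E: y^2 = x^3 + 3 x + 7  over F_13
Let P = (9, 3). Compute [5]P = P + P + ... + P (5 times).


k = 5 = 101_2 (binary, LSB first: 101)
Double-and-add from P = (9, 3):
  bit 0 = 1: acc = O + (9, 3) = (9, 3)
  bit 1 = 0: acc unchanged = (9, 3)
  bit 2 = 1: acc = (9, 3) + (5, 11) = (3, 11)

5P = (3, 11)


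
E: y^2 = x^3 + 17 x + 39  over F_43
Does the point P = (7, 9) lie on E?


Check whether y^2 = x^3 + 17 x + 39 (mod 43) for (x, y) = (7, 9).
LHS: y^2 = 9^2 mod 43 = 38
RHS: x^3 + 17 x + 39 = 7^3 + 17*7 + 39 mod 43 = 28
LHS != RHS

No, not on the curve


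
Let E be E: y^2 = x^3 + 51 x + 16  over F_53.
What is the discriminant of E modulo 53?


4 a^3 + 27 b^2 = 4*51^3 + 27*16^2 = 530604 + 6912 = 537516
Delta = -16 * (537516) = -8600256
Delta mod 53 = 1

Delta = 1 (mod 53)


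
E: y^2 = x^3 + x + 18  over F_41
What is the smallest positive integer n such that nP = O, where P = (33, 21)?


Compute successive multiples of P until we hit O:
  1P = (33, 21)
  2P = (37, 27)
  3P = (4, 2)
  4P = (29, 0)
  5P = (4, 39)
  6P = (37, 14)
  7P = (33, 20)
  8P = O

ord(P) = 8


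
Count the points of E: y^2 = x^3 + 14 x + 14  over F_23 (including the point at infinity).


For each x in F_23, count y with y^2 = x^3 + 14 x + 14 mod 23:
  x = 1: RHS = 6, y in [11, 12]  -> 2 point(s)
  x = 2: RHS = 4, y in [2, 21]  -> 2 point(s)
  x = 5: RHS = 2, y in [5, 18]  -> 2 point(s)
  x = 7: RHS = 18, y in [8, 15]  -> 2 point(s)
  x = 9: RHS = 18, y in [8, 15]  -> 2 point(s)
  x = 10: RHS = 4, y in [2, 21]  -> 2 point(s)
  x = 11: RHS = 4, y in [2, 21]  -> 2 point(s)
  x = 12: RHS = 1, y in [1, 22]  -> 2 point(s)
  x = 13: RHS = 1, y in [1, 22]  -> 2 point(s)
  x = 17: RHS = 13, y in [6, 17]  -> 2 point(s)
  x = 18: RHS = 3, y in [7, 16]  -> 2 point(s)
  x = 19: RHS = 9, y in [3, 20]  -> 2 point(s)
  x = 21: RHS = 1, y in [1, 22]  -> 2 point(s)
Affine points: 26. Add the point at infinity: total = 27.

#E(F_23) = 27


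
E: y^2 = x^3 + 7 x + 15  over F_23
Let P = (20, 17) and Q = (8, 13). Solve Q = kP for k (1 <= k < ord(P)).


Enumerate multiples of P until we hit Q = (8, 13):
  1P = (20, 17)
  2P = (7, 19)
  3P = (8, 13)
Match found at i = 3.

k = 3


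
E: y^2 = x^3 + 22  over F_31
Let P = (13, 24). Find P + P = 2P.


Doubling: s = (3 x1^2 + a) / (2 y1)
s = (3*13^2 + 0) / (2*24) mod 31 = 28
x3 = s^2 - 2 x1 mod 31 = 28^2 - 2*13 = 14
y3 = s (x1 - x3) - y1 mod 31 = 28 * (13 - 14) - 24 = 10

2P = (14, 10)


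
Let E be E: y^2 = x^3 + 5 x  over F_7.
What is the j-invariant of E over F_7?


Delta = -16(4 a^3 + 27 b^2) mod 7 = 1
-1728 * (4 a)^3 = -1728 * (4*5)^3 mod 7 = 6
j = 6 * 1^(-1) mod 7 = 6

j = 6 (mod 7)


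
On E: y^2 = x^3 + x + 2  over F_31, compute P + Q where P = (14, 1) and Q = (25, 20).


P != Q, so use the chord formula.
s = (y2 - y1) / (x2 - x1) = (19) / (11) mod 31 = 13
x3 = s^2 - x1 - x2 mod 31 = 13^2 - 14 - 25 = 6
y3 = s (x1 - x3) - y1 mod 31 = 13 * (14 - 6) - 1 = 10

P + Q = (6, 10)


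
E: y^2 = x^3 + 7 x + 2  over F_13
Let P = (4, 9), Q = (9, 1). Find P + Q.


P != Q, so use the chord formula.
s = (y2 - y1) / (x2 - x1) = (5) / (5) mod 13 = 1
x3 = s^2 - x1 - x2 mod 13 = 1^2 - 4 - 9 = 1
y3 = s (x1 - x3) - y1 mod 13 = 1 * (4 - 1) - 9 = 7

P + Q = (1, 7)


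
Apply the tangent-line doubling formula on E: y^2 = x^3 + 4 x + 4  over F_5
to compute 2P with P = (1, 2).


Doubling: s = (3 x1^2 + a) / (2 y1)
s = (3*1^2 + 4) / (2*2) mod 5 = 3
x3 = s^2 - 2 x1 mod 5 = 3^2 - 2*1 = 2
y3 = s (x1 - x3) - y1 mod 5 = 3 * (1 - 2) - 2 = 0

2P = (2, 0)


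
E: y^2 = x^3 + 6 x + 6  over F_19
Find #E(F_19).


For each x in F_19, count y with y^2 = x^3 + 6 x + 6 mod 19:
  x = 0: RHS = 6, y in [5, 14]  -> 2 point(s)
  x = 2: RHS = 7, y in [8, 11]  -> 2 point(s)
  x = 5: RHS = 9, y in [3, 16]  -> 2 point(s)
  x = 6: RHS = 11, y in [7, 12]  -> 2 point(s)
  x = 7: RHS = 11, y in [7, 12]  -> 2 point(s)
  x = 11: RHS = 16, y in [4, 15]  -> 2 point(s)
  x = 12: RHS = 1, y in [1, 18]  -> 2 point(s)
  x = 13: RHS = 1, y in [1, 18]  -> 2 point(s)
  x = 17: RHS = 5, y in [9, 10]  -> 2 point(s)
Affine points: 18. Add the point at infinity: total = 19.

#E(F_19) = 19


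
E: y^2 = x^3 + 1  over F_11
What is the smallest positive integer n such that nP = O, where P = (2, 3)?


Compute successive multiples of P until we hit O:
  1P = (2, 3)
  2P = (0, 1)
  3P = (10, 0)
  4P = (0, 10)
  5P = (2, 8)
  6P = O

ord(P) = 6


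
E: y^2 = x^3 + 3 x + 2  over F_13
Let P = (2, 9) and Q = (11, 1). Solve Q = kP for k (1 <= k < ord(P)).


Enumerate multiples of P until we hit Q = (11, 1):
  1P = (2, 9)
  2P = (5, 8)
  3P = (9, 2)
  4P = (3, 5)
  5P = (11, 1)
Match found at i = 5.

k = 5


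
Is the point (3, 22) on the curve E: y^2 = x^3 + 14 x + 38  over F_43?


Check whether y^2 = x^3 + 14 x + 38 (mod 43) for (x, y) = (3, 22).
LHS: y^2 = 22^2 mod 43 = 11
RHS: x^3 + 14 x + 38 = 3^3 + 14*3 + 38 mod 43 = 21
LHS != RHS

No, not on the curve


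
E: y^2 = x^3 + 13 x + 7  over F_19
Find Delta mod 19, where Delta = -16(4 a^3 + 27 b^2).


4 a^3 + 27 b^2 = 4*13^3 + 27*7^2 = 8788 + 1323 = 10111
Delta = -16 * (10111) = -161776
Delta mod 19 = 9

Delta = 9 (mod 19)


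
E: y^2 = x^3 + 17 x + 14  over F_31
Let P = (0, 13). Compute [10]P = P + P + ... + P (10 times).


k = 10 = 1010_2 (binary, LSB first: 0101)
Double-and-add from P = (0, 13):
  bit 0 = 0: acc unchanged = O
  bit 1 = 1: acc = O + (19, 2) = (19, 2)
  bit 2 = 0: acc unchanged = (19, 2)
  bit 3 = 1: acc = (19, 2) + (1, 1) = (0, 18)

10P = (0, 18)


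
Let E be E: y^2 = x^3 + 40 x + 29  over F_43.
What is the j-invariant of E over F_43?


Delta = -16(4 a^3 + 27 b^2) mod 43 = 3
-1728 * (4 a)^3 = -1728 * (4*40)^3 mod 43 = 21
j = 21 * 3^(-1) mod 43 = 7

j = 7 (mod 43)


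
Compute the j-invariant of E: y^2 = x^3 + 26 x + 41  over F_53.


Delta = -16(4 a^3 + 27 b^2) mod 53 = 22
-1728 * (4 a)^3 = -1728 * (4*26)^3 mod 53 = 44
j = 44 * 22^(-1) mod 53 = 2

j = 2 (mod 53)


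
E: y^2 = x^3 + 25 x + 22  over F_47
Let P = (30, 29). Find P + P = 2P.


Doubling: s = (3 x1^2 + a) / (2 y1)
s = (3*30^2 + 25) / (2*29) mod 47 = 17
x3 = s^2 - 2 x1 mod 47 = 17^2 - 2*30 = 41
y3 = s (x1 - x3) - y1 mod 47 = 17 * (30 - 41) - 29 = 19

2P = (41, 19)


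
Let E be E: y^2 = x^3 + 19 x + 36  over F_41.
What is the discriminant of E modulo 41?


4 a^3 + 27 b^2 = 4*19^3 + 27*36^2 = 27436 + 34992 = 62428
Delta = -16 * (62428) = -998848
Delta mod 41 = 35

Delta = 35 (mod 41)


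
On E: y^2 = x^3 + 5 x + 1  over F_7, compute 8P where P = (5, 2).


k = 8 = 1000_2 (binary, LSB first: 0001)
Double-and-add from P = (5, 2):
  bit 0 = 0: acc unchanged = O
  bit 1 = 0: acc unchanged = O
  bit 2 = 0: acc unchanged = O
  bit 3 = 1: acc = O + (5, 5) = (5, 5)

8P = (5, 5)


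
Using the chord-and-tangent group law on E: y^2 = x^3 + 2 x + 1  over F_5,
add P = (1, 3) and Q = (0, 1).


P != Q, so use the chord formula.
s = (y2 - y1) / (x2 - x1) = (3) / (4) mod 5 = 2
x3 = s^2 - x1 - x2 mod 5 = 2^2 - 1 - 0 = 3
y3 = s (x1 - x3) - y1 mod 5 = 2 * (1 - 3) - 3 = 3

P + Q = (3, 3)


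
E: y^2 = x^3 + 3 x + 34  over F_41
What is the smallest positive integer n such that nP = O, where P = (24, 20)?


Compute successive multiples of P until we hit O:
  1P = (24, 20)
  2P = (33, 20)
  3P = (25, 21)
  4P = (34, 11)
  5P = (8, 23)
  6P = (14, 14)
  7P = (5, 16)
  8P = (10, 11)
  ... (continuing to 47P)
  47P = O

ord(P) = 47


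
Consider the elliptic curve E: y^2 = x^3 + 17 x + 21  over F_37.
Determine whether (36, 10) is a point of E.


Check whether y^2 = x^3 + 17 x + 21 (mod 37) for (x, y) = (36, 10).
LHS: y^2 = 10^2 mod 37 = 26
RHS: x^3 + 17 x + 21 = 36^3 + 17*36 + 21 mod 37 = 3
LHS != RHS

No, not on the curve


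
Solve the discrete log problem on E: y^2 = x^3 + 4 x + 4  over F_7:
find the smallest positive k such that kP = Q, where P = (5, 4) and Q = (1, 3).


Enumerate multiples of P until we hit Q = (1, 3):
  1P = (5, 4)
  2P = (1, 4)
  3P = (1, 3)
Match found at i = 3.

k = 3


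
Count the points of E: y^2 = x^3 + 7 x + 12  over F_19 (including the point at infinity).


For each x in F_19, count y with y^2 = x^3 + 7 x + 12 mod 19:
  x = 1: RHS = 1, y in [1, 18]  -> 2 point(s)
  x = 4: RHS = 9, y in [3, 16]  -> 2 point(s)
  x = 5: RHS = 1, y in [1, 18]  -> 2 point(s)
  x = 6: RHS = 4, y in [2, 17]  -> 2 point(s)
  x = 7: RHS = 5, y in [9, 10]  -> 2 point(s)
  x = 9: RHS = 6, y in [5, 14]  -> 2 point(s)
  x = 12: RHS = 0, y in [0]  -> 1 point(s)
  x = 13: RHS = 1, y in [1, 18]  -> 2 point(s)
  x = 14: RHS = 4, y in [2, 17]  -> 2 point(s)
  x = 17: RHS = 9, y in [3, 16]  -> 2 point(s)
  x = 18: RHS = 4, y in [2, 17]  -> 2 point(s)
Affine points: 21. Add the point at infinity: total = 22.

#E(F_19) = 22


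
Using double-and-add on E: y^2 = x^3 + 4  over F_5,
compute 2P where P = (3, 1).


k = 2 = 10_2 (binary, LSB first: 01)
Double-and-add from P = (3, 1):
  bit 0 = 0: acc unchanged = O
  bit 1 = 1: acc = O + (0, 2) = (0, 2)

2P = (0, 2)


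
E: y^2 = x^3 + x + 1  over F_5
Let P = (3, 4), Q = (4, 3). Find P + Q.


P != Q, so use the chord formula.
s = (y2 - y1) / (x2 - x1) = (4) / (1) mod 5 = 4
x3 = s^2 - x1 - x2 mod 5 = 4^2 - 3 - 4 = 4
y3 = s (x1 - x3) - y1 mod 5 = 4 * (3 - 4) - 4 = 2

P + Q = (4, 2)


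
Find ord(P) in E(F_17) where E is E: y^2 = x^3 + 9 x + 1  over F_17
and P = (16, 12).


Compute successive multiples of P until we hit O:
  1P = (16, 12)
  2P = (15, 14)
  3P = (7, 4)
  4P = (12, 1)
  5P = (4, 4)
  6P = (5, 1)
  7P = (14, 7)
  8P = (6, 13)
  ... (continuing to 21P)
  21P = O

ord(P) = 21


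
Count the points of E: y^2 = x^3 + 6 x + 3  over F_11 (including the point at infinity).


For each x in F_11, count y with y^2 = x^3 + 6 x + 3 mod 11:
  x = 0: RHS = 3, y in [5, 6]  -> 2 point(s)
  x = 2: RHS = 1, y in [1, 10]  -> 2 point(s)
  x = 3: RHS = 4, y in [2, 9]  -> 2 point(s)
  x = 4: RHS = 3, y in [5, 6]  -> 2 point(s)
  x = 5: RHS = 4, y in [2, 9]  -> 2 point(s)
  x = 7: RHS = 3, y in [5, 6]  -> 2 point(s)
  x = 9: RHS = 5, y in [4, 7]  -> 2 point(s)
Affine points: 14. Add the point at infinity: total = 15.

#E(F_11) = 15
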